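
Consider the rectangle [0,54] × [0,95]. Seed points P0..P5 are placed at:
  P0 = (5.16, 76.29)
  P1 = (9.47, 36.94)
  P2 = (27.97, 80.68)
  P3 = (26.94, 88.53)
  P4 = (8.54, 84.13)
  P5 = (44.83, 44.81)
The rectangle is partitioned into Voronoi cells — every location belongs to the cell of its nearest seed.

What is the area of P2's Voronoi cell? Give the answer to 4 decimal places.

Area of P2's cell: 809.1622

1. box [0,54]×[0,95]: [(0, 0) (54, 0) (54, 95) (0, 95)]
2. ⊥bis P2·P0 via (16.565,78.485): [(31.6702, 0) (54, 0) (54, 95) (13.3865, 95)]  |A|=2989.8062
3. ⊥bis P2·P1 via (18.72,58.81): [(20.4962, 58.0587) (54, 43.8882) (54, 95) (13.3865, 95)]  |A|=1606.3756
4. ⊥bis P2·P3 via (27.455,84.605): [(15.6844, 83.0606) (20.4962, 58.0587) (54, 43.8882) (54, 88.088)]  |A|=1231.5057
5. ⊥bis P2·P4 via (18.255,82.405): [(18.4355, 83.4215) (17.082, 75.7988) (20.4962, 58.0587) (54, 43.8882) (54, 88.088)]  |A|=1221.2644
6. ⊥bis P2·P5 via (36.4,62.745): [(18.4355, 83.4215) (17.082, 75.7988) (20.4962, 58.0587) (23.6195, 56.7378) (54, 71.0175) (54, 88.088)]  |A|=809.1622
7. canonical 6-gon: [(18.4355, 83.4215) (17.082, 75.7988) (20.4962, 58.0587) (23.6195, 56.7378) (54, 71.0175) (54, 88.088)]
8. shoelace: 809.1622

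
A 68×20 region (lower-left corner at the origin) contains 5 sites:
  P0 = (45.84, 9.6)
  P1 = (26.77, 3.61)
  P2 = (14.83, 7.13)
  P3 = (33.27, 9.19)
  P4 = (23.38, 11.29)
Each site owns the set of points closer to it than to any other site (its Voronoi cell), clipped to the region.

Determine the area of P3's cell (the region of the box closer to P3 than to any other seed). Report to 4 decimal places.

1. box [0,68]×[0,20]: [(0, 0) (68, 0) (68, 20) (0, 20)]
2. ⊥bis P3·P0 via (39.555,9.395): [(0, 0) (39.8614, 0) (39.2091, 20) (0, 20)]  |A|=790.7053
3. ⊥bis P3·P1 via (30.02,6.4): [(35.5142, 0) (39.8614, 0) (39.2091, 20) (18.3449, 20)]  |A|=252.1146
4. ⊥bis P3·P2 via (24.05,8.16): [(23.3829, 14.1314) (35.5142, 0) (39.8614, 0) (39.2091, 20) (22.7273, 20)]  |A|=239.2553
5. ⊥bis P3·P4 via (28.325,10.24): [(28.0074, 8.7444) (35.5142, 0) (39.8614, 0) (39.2091, 20) (30.3974, 20)]  |A|=184.2856
6. canonical 5-gon: [(28.0074, 8.7444) (35.5142, 0) (39.8614, 0) (39.2091, 20) (30.3974, 20)]
7. shoelace: 184.2856

Area of P3's cell: 184.2856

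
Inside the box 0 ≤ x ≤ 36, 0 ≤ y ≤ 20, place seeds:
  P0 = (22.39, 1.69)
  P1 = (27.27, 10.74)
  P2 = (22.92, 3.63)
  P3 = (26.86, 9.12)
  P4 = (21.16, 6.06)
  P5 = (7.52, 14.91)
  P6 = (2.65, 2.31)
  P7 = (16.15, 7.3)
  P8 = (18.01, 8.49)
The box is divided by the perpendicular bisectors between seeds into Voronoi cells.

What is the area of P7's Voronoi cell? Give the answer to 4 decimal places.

1. box [0,36]×[0,20]: [(0, 0) (36, 0) (36, 20) (0, 20)]
2. ⊥bis P7·P0 via (19.27,4.495): [(0, 0) (15.2288, 0) (33.2096, 20) (0, 20)]  |A|=484.3841
3. ⊥bis P7·P1 via (21.71,9.02): [(0, 0) (15.2288, 0) (22.1268, 7.6726) (18.3133, 20) (0, 20)]  |A|=392.5681
4. ⊥bis P7·P2 via (19.535,5.465): [(0, 0) (15.2288, 0) (18.613, 3.7643) (21.62, 9.3111) (18.3133, 20) (0, 20)]  |A|=388.6991
5. ⊥bis P7·P3 via (21.505,8.21): [(0, 0) (15.2288, 0) (18.613, 3.7643) (21.39, 8.8869) (20.9497, 11.4777) (18.3133, 20) (0, 20)]  |A|=388.3078
6. ⊥bis P7·P4 via (18.655,6.68): [(0, 0) (15.2288, 0) (17.6751, 2.721) (20.3346, 13.4661) (18.3133, 20) (0, 20)]  |A|=375.2357
7. ⊥bis P7·P5 via (11.835,11.105): [(2.0425, 0) (15.2288, 0) (17.6751, 2.721) (20.3346, 13.4661) (18.6679, 18.8537)]  |A|=158.8061
8. ⊥bis P7·P6 via (9.4,4.805): [(8.4783, 7.2984) (11.1761, 0) (15.2288, 0) (17.6751, 2.721) (20.3346, 13.4661) (18.6679, 18.8537)]  |A|=125.4758
9. ⊥bis P7·P8 via (17.08,7.895): [(13.6844, 13.2023) (8.4783, 7.2984) (11.1761, 0) (15.2288, 0) (17.6751, 2.721) (18.4325, 5.781)]  |A|=82.0391
10. canonical 6-gon: [(13.6844, 13.2023) (8.4783, 7.2984) (11.1761, 0) (15.2288, 0) (17.6751, 2.721) (18.4325, 5.781)]
11. shoelace: 82.0391

Area of P7's cell: 82.0391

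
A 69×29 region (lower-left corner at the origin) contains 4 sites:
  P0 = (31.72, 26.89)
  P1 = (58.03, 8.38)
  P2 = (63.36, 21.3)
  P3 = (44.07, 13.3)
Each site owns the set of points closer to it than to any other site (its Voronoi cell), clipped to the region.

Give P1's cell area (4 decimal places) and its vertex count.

1. box [0,69]×[0,29]: [(0, 0) (69, 0) (69, 29) (0, 29)]
2. ⊥bis P1·P0 via (44.875,17.635): [(32.4682, 0) (69, 0) (69, 29) (52.8707, 29)]  |A|=763.5869
3. ⊥bis P1·P2 via (60.695,14.84): [(46.9096, 20.527) (32.4682, 0) (69, 0) (69, 11.4139)]  |A|=501.0128
4. ⊥bis P1·P3 via (51.05,10.84): [(53.5051, 17.8061) (47.2296, 0) (69, 0) (69, 11.4139)]  |A|=282.2514
5. canonical 4-gon: [(53.5051, 17.8061) (47.2296, 0) (69, 0) (69, 11.4139)]
6. shoelace: 282.2514

Area of P1's cell: 282.2514 (4 vertices)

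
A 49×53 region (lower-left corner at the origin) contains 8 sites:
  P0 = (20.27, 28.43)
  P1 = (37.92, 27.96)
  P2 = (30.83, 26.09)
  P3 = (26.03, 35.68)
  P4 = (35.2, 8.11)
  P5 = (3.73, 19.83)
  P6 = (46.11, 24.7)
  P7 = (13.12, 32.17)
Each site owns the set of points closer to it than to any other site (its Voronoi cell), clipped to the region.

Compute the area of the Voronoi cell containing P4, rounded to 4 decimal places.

Area of P4's cell: 490.0272

1. box [0,49]×[0,53]: [(0, 0) (49, 0) (49, 53) (0, 53)]
2. ⊥bis P4·P0 via (27.735,18.27): [(2.8692, 0) (49, 0) (49, 33.8943)]  |A|=781.7864
3. ⊥bis P4·P1 via (36.56,18.035): [(28.8526, 19.0911) (2.8692, 0) (49, 0) (49, 16.3304)]  |A|=604.8521
4. ⊥bis P4·P2 via (33.015,17.1): [(36.7531, 18.0085) (22.7456, 14.604) (2.8692, 0) (49, 0) (49, 16.3304)]  |A|=583.8211
5. ⊥bis P4·P3 via (30.615,21.895): [(36.7531, 18.0085) (22.7456, 14.604) (2.8692, 0) (49, 0) (49, 16.3304)]  |A|=583.8211
6. ⊥bis P4·P5 via (19.465,13.97): [(36.7531, 18.0085) (22.7456, 14.604) (18.5543, 11.5245) (14.2623, 0) (49, 0) (49, 16.3304)]  |A|=518.1712
7. ⊥bis P4·P6 via (40.655,16.405): [(38.6018, 17.7552) (36.7531, 18.0085) (22.7456, 14.604) (18.5543, 11.5245) (14.2623, 0) (49, 0) (49, 10.9171)]  |A|=490.0272
8. ⊥bis P4·P7 via (24.16,20.14): [(38.6018, 17.7552) (36.7531, 18.0085) (22.7456, 14.604) (18.5543, 11.5245) (14.2623, 0) (49, 0) (49, 10.9171)]  |A|=490.0272
9. canonical 7-gon: [(38.6018, 17.7552) (36.7531, 18.0085) (22.7456, 14.604) (18.5543, 11.5245) (14.2623, 0) (49, 0) (49, 10.9171)]
10. shoelace: 490.0272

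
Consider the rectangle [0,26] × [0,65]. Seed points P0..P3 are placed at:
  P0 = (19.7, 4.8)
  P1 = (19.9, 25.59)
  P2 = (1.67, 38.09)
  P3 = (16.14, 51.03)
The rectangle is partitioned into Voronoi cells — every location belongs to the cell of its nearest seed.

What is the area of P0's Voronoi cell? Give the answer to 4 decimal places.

Area of P0's cell: 396.7708

1. box [0,26]×[0,65]: [(0, 0) (26, 0) (26, 65) (0, 65)]
2. ⊥bis P0·P1 via (19.8,15.195): [(0, 15.3855) (0, 0) (26, 0) (26, 15.1354)]  |A|=396.7708
3. ⊥bis P0·P2 via (10.685,21.445): [(0, 15.3855) (0, 0) (26, 0) (26, 15.1354)]  |A|=396.7708
4. ⊥bis P0·P3 via (17.92,27.915): [(0, 15.3855) (0, 0) (26, 0) (26, 15.1354)]  |A|=396.7708
5. canonical 4-gon: [(0, 15.3855) (0, 0) (26, 0) (26, 15.1354)]
6. shoelace: 396.7708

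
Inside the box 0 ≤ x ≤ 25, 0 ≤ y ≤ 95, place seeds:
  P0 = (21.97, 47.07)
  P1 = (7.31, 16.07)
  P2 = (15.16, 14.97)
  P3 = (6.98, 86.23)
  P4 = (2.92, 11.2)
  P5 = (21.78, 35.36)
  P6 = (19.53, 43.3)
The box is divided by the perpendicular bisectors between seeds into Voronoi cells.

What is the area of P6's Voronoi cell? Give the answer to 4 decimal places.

Area of P6's cell: 334.2382

1. box [0,25]×[0,95]: [(0, 0) (25, 0) (25, 95) (0, 95)]
2. ⊥bis P6·P0 via (20.75,45.185): [(0, 58.6147) (0, 0) (25, 0) (25, 42.4343)]  |A|=1263.1131
3. ⊥bis P6·P1 via (13.42,29.685): [(0, 58.6147) (0, 35.7075) (25, 24.4882) (25, 42.4343)]  |A|=510.6664
4. ⊥bis P6·P2 via (17.345,29.135): [(0, 58.6147) (0, 35.7075) (13.2317, 29.7695) (25, 27.9542) (25, 42.4343)]  |A|=490.2723
5. ⊥bis P6·P3 via (13.255,64.765): [(0, 58.6147) (0, 35.7075) (13.2317, 29.7695) (25, 27.9542) (25, 42.4343)]  |A|=490.2723
6. ⊥bis P6·P4 via (11.225,27.25): [(0, 58.6147) (0, 35.7075) (13.2317, 29.7695) (25, 27.9542) (25, 42.4343)]  |A|=490.2723
7. ⊥bis P6·P5 via (20.655,39.33): [(0, 58.6147) (0, 35.7075) (3.0467, 34.3402) (25, 40.5613) (25, 42.4343)]  |A|=334.2382
8. canonical 5-gon: [(0, 58.6147) (0, 35.7075) (3.0467, 34.3402) (25, 40.5613) (25, 42.4343)]
9. shoelace: 334.2382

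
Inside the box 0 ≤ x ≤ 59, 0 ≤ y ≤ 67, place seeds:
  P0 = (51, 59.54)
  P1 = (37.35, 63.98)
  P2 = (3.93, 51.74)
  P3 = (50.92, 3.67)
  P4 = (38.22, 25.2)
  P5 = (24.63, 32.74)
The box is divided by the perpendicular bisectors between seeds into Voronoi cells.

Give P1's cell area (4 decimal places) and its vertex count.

1. box [0,59]×[0,67]: [(0, 0) (59, 0) (59, 67) (0, 67)]
2. ⊥bis P1·P0 via (44.175,61.76): [(0, 0) (24.086, 0) (45.8794, 67) (0, 67)]  |A|=2343.8433
3. ⊥bis P1·P2 via (20.64,57.86): [(32.4329, 25.6609) (45.8794, 67) (17.2925, 67)]  |A|=590.8798
4. ⊥bis P1·P3 via (44.135,33.825): [(30.5613, 30.7709) (34.3741, 31.6287) (45.8794, 67) (17.2925, 67)]  |A|=580.3355
5. ⊥bis P1·P4 via (37.785,44.59): [(25.6002, 44.3166) (38.596, 44.6082) (45.8794, 67) (17.2925, 67)]  |A|=468.6611
6. ⊥bis P1·P5 via (30.99,48.36): [(22.9152, 51.6478) (38.7841, 45.1865) (45.8794, 67) (17.2925, 67)]  |A|=415.4365
7. canonical 4-gon: [(22.9152, 51.6478) (38.7841, 45.1865) (45.8794, 67) (17.2925, 67)]
8. shoelace: 415.4365

Area of P1's cell: 415.4365 (4 vertices)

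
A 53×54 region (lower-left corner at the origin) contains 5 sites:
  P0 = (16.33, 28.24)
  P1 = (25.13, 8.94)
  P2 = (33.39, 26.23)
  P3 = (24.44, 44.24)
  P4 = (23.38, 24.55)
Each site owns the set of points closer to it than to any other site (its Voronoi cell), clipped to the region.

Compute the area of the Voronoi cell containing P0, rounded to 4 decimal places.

1. box [0,53]×[0,54]: [(0, 0) (53, 0) (53, 54) (0, 54)]
2. ⊥bis P0·P1 via (20.73,18.59): [(0, 9.138) (53, 33.3038) (53, 54) (0, 54)]  |A|=1737.2933
3. ⊥bis P0·P2 via (24.86,27.235): [(0, 9.138) (24.0181, 20.0892) (28.0134, 54) (0, 54)]  |A|=1013.7286
4. ⊥bis P0·P3 via (20.385,36.24): [(0, 46.5726) (0, 9.138) (24.0181, 20.0892) (25.609, 33.5921)]  |A|=632.7773
5. ⊥bis P0·P4 via (19.855,26.395): [(24.0386, 34.3881) (0, 46.5726) (0, 9.138) (14.215, 15.6194)]  |A|=551.5014
6. canonical 4-gon: [(24.0386, 34.3881) (0, 46.5726) (0, 9.138) (14.215, 15.6194)]
7. shoelace: 551.5014

Area of P0's cell: 551.5014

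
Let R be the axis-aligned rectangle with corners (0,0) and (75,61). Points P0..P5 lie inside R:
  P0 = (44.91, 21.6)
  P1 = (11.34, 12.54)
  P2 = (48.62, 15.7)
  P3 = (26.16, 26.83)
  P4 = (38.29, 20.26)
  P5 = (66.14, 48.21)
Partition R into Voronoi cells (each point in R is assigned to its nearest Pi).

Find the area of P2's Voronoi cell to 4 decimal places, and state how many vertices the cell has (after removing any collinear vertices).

Area of P2's cell: 822.9964 (5 vertices)

1. box [0,75]×[0,61]: [(0, 0) (75, 0) (75, 61) (0, 61)]
2. ⊥bis P2·P0 via (46.765,18.65): [(17.106, 0) (75, 0) (75, 36.4046)]  |A|=1053.8031
3. ⊥bis P2·P1 via (29.98,14.12): [(30.4648, 8.4002) (31.1769, 0) (75, 0) (75, 36.4046)]  |A|=994.7037
4. ⊥bis P2·P3 via (37.39,21.265): [(31.2639, 8.9027) (30.5452, 7.4524) (31.1769, 0) (75, 0) (75, 36.4046)]  |A|=994.3048
5. ⊥bis P2·P4 via (43.455,17.98): [(42.5926, 16.0263) (35.518, 0) (75, 0) (75, 36.4046)]  |A|=906.2641
6. ⊥bis P2·P5 via (57.38,31.955): [(63.0578, 28.8952) (42.5926, 16.0263) (35.518, 0) (75, 0) (75, 22.4594)]  |A|=822.9964
7. canonical 5-gon: [(63.0578, 28.8952) (42.5926, 16.0263) (35.518, 0) (75, 0) (75, 22.4594)]
8. shoelace: 822.9964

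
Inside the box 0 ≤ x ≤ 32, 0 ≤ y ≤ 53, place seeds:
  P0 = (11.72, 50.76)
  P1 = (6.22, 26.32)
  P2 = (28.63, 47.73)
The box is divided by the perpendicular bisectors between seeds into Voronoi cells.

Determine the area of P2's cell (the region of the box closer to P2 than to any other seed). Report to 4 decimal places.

1. box [0,32]×[0,53]: [(0, 0) (32, 0) (32, 53) (0, 53)]
2. ⊥bis P2·P0 via (20.175,49.245): [(11.3511, 0) (32, 0) (32, 53) (20.8478, 53)]  |A|=842.7285
3. ⊥bis P2·P1 via (17.425,37.025): [(17.8969, 36.5311) (32, 21.7692) (32, 53) (20.8478, 53)]  |A|=312.0577
4. canonical 4-gon: [(17.8969, 36.5311) (32, 21.7692) (32, 53) (20.8478, 53)]
5. shoelace: 312.0577

Area of P2's cell: 312.0577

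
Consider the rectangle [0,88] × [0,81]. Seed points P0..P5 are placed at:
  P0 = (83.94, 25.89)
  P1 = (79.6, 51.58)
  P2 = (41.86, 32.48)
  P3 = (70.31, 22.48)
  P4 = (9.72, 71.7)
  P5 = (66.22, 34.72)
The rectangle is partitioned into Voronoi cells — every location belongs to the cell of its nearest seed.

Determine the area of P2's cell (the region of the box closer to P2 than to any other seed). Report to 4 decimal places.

Area of P2's cell: 2694.3222

1. box [0,88]×[0,81]: [(0, 0) (88, 0) (88, 81) (0, 81)]
2. ⊥bis P2·P0 via (62.9,29.185): [(0, 0) (58.3294, 0) (71.0146, 81) (0, 81)]  |A|=5238.4322
3. ⊥bis P2·P1 via (60.73,42.03): [(0, 0) (58.3294, 0) (63.9234, 35.72) (41.0075, 81) (0, 81)]  |A|=4559.0731
4. ⊥bis P2·P3 via (56.085,27.48): [(0, 0) (46.4259, 0) (61.0069, 41.4828) (41.0075, 81) (0, 81)]  |A|=4243.9701
5. ⊥bis P2·P4 via (25.79,52.09): [(0, 30.9556) (0, 0) (46.4259, 0) (61.0069, 41.4828) (46.8884, 69.3798)]  |A|=2832.4597
6. ⊥bis P2·P5 via (54.04,33.6): [(0, 30.9556) (0, 0) (46.4259, 0) (54.9101, 24.1375) (51.6073, 60.0557) (46.8884, 69.3798)]  |A|=2694.3222
7. canonical 6-gon: [(0, 30.9556) (0, 0) (46.4259, 0) (54.9101, 24.1375) (51.6073, 60.0557) (46.8884, 69.3798)]
8. shoelace: 2694.3222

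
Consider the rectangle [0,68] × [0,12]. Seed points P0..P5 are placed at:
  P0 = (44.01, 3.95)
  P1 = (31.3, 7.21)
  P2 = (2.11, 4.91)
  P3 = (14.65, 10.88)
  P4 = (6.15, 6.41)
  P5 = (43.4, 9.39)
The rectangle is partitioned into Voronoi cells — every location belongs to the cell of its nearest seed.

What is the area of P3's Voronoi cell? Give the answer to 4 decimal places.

Area of P3's cell: 126.1543

1. box [0,68]×[0,12]: [(0, 0) (68, 0) (68, 12) (0, 12)]
2. ⊥bis P3·P0 via (29.33,7.415): [(0, 0) (27.5798, 0) (30.4122, 12) (0, 12)]  |A|=347.9521
3. ⊥bis P3·P1 via (22.975,9.045): [(0, 0) (20.9813, 0) (23.6263, 12) (0, 12)]  |A|=267.6458
4. ⊥bis P3·P2 via (8.38,7.895): [(12.1386, 0) (20.9813, 0) (23.6263, 12) (6.4257, 12)]  |A|=156.2599
5. ⊥bis P3·P4 via (10.4,8.645): [(14.9463, 0) (20.9813, 0) (23.6263, 12) (8.6357, 12)]  |A|=126.1543
6. ⊥bis P3·P5 via (29.025,10.135): [(14.9463, 0) (20.9813, 0) (23.6263, 12) (8.6357, 12)]  |A|=126.1543
7. canonical 4-gon: [(14.9463, 0) (20.9813, 0) (23.6263, 12) (8.6357, 12)]
8. shoelace: 126.1543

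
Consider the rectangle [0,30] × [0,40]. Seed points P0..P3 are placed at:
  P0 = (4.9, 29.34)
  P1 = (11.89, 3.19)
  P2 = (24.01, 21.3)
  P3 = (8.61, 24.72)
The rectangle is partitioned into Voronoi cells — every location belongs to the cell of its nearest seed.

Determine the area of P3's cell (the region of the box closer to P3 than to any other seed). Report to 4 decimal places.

Area of P3's cell: 247.6724

1. box [0,30]×[0,40]: [(0, 0) (30, 0) (30, 40) (0, 40)]
2. ⊥bis P3·P0 via (6.755,27.03): [(0, 21.6055) (0, 0) (30, 0) (30, 40) (22.9063, 40)]  |A|=989.3252
3. ⊥bis P3·P1 via (10.25,13.955): [(0, 21.6055) (0, 12.3935) (30, 16.9638) (30, 40) (22.9063, 40)]  |A|=548.9659
4. ⊥bis P3·P2 via (16.31,23.01): [(19.4703, 37.2408) (0, 21.6055) (0, 12.3935) (14.4409, 14.5935)]  |A|=247.6724
5. canonical 4-gon: [(19.4703, 37.2408) (0, 21.6055) (0, 12.3935) (14.4409, 14.5935)]
6. shoelace: 247.6724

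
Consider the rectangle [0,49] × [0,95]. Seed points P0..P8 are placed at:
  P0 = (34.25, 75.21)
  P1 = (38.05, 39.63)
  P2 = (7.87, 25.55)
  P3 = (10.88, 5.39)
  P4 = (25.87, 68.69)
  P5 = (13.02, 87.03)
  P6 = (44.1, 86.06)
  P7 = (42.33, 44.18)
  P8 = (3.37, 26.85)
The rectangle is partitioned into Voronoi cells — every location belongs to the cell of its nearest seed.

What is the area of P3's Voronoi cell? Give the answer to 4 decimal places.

1. box [0,49]×[0,95]: [(0, 0) (49, 0) (49, 95) (0, 95)]
2. ⊥bis P3·P0 via (22.565,40.3): [(0, 47.8529) (0, 0) (49, 0) (49, 31.4517)]  |A|=1942.9637
3. ⊥bis P3·P1 via (24.465,22.51): [(0, 41.9234) (0, 0) (49, 0) (49, 3.0411)]  |A|=1101.6291
4. ⊥bis P3·P2 via (9.375,15.47): [(29.5423, 18.4811) (0, 14.0703) (0, 0) (49, 0) (49, 3.0411)]  |A|=690.2067
5. ⊥bis P3·P4 via (18.375,37.04): [(29.5423, 18.4811) (0, 14.0703) (0, 0) (49, 0) (49, 3.0411)]  |A|=690.2067
6. ⊥bis P3·P5 via (11.95,46.21): [(29.5423, 18.4811) (0, 14.0703) (0, 0) (49, 0) (49, 3.0411)]  |A|=690.2067
7. ⊥bis P3·P6 via (27.49,45.725): [(29.5423, 18.4811) (0, 14.0703) (0, 0) (49, 0) (49, 3.0411)]  |A|=690.2067
8. ⊥bis P3·P7 via (26.605,24.785): [(29.5423, 18.4811) (0, 14.0703) (0, 0) (49, 0) (49, 3.0411)]  |A|=690.2067
9. ⊥bis P3·P8 via (7.125,16.12): [(29.5423, 18.4811) (2.2112, 14.4004) (0, 13.6266) (0, 0) (49, 0) (49, 3.0411)]  |A|=689.7162
10. canonical 6-gon: [(29.5423, 18.4811) (2.2112, 14.4004) (0, 13.6266) (0, 0) (49, 0) (49, 3.0411)]
11. shoelace: 689.7162

Area of P3's cell: 689.7162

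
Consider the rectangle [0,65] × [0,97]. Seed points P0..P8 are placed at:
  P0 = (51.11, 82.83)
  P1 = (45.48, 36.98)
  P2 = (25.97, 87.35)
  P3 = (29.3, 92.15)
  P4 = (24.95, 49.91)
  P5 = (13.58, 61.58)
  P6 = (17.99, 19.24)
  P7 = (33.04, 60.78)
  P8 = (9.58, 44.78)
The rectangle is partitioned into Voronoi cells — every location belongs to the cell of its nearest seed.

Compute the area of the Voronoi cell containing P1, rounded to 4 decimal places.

Area of P1's cell: 1505.9933

1. box [0,65]×[0,97]: [(0, 0) (65, 0) (65, 97) (0, 97)]
2. ⊥bis P1·P0 via (48.295,59.905): [(0, 65.8352) (0, 0) (65, 0) (65, 57.8538)]  |A|=4019.8922
3. ⊥bis P1·P2 via (35.725,62.165): [(34.3204, 61.621) (0, 48.3275) (0, 0) (65, 0) (65, 57.8538)]  |A|=3719.4559
4. ⊥bis P1·P3 via (37.39,64.565): [(34.3204, 61.621) (0, 48.3275) (0, 0) (65, 0) (65, 57.8538)]  |A|=3719.4559
5. ⊥bis P1·P4 via (35.215,43.445): [(45.7764, 60.2143) (7.8529, 0) (65, 0) (65, 57.8538)]  |A|=2276.6125
6. ⊥bis P1·P5 via (29.53,49.28): [(45.7764, 60.2143) (7.8529, 0) (65, 0) (65, 57.8538)]  |A|=2276.6125
7. ⊥bis P1·P6 via (31.735,28.11): [(45.7764, 60.2143) (28.6083, 32.9551) (49.8751, 0) (65, 0) (65, 57.8538)]  |A|=1584.19
8. ⊥bis P1·P7 via (39.26,48.88): [(58.059, 58.7061) (38.3328, 48.3954) (28.6083, 32.9551) (49.8751, 0) (65, 0) (65, 57.8538)]  |A|=1505.9933
9. ⊥bis P1·P8 via (27.53,40.88): [(58.059, 58.7061) (38.3328, 48.3954) (28.6083, 32.9551) (49.8751, 0) (65, 0) (65, 57.8538)]  |A|=1505.9933
10. canonical 6-gon: [(58.059, 58.7061) (38.3328, 48.3954) (28.6083, 32.9551) (49.8751, 0) (65, 0) (65, 57.8538)]
11. shoelace: 1505.9933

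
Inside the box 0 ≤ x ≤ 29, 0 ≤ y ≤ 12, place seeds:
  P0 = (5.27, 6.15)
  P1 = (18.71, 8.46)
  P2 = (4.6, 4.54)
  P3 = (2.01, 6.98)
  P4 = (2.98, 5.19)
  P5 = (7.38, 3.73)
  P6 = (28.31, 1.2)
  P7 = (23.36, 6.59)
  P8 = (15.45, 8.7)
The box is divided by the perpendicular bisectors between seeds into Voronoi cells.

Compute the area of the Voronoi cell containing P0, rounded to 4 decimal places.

1. box [0,29]×[0,12]: [(0, 0) (29, 0) (29, 12) (0, 12)]
2. ⊥bis P0·P1 via (11.99,7.305): [(0, 0) (13.2455, 0) (11.183, 12) (0, 12)]  |A|=146.5716
3. ⊥bis P0·P2 via (4.935,5.345): [(0, 7.3987) (12.8963, 2.0319) (11.183, 12) (0, 12)]  |A|=85.4068
4. ⊥bis P0·P3 via (3.64,6.565): [(3.4832, 5.9492) (12.8963, 2.0319) (11.183, 12) (5.0238, 12)]  |A|=62.1941
5. ⊥bis P0·P4 via (4.125,5.67): [(3.6815, 6.728) (4.1189, 5.6846) (12.8963, 2.0319) (11.183, 12) (5.0238, 12)]  |A|=61.9204
6. ⊥bis P0·P5 via (6.325,4.94): [(3.6815, 6.728) (4.1189, 5.6846) (6.1903, 4.8226) (11.6052, 9.5438) (11.183, 12) (5.0238, 12)]  |A|=38.5346
7. ⊥bis P0·P6 via (16.79,3.675): [(3.6815, 6.728) (4.1189, 5.6846) (6.1903, 4.8226) (11.6052, 9.5438) (11.183, 12) (5.0238, 12)]  |A|=38.5346
8. ⊥bis P0·P7 via (14.315,6.37): [(3.6815, 6.728) (4.1189, 5.6846) (6.1903, 4.8226) (11.6052, 9.5438) (11.183, 12) (5.0238, 12)]  |A|=38.5346
9. ⊥bis P0·P8 via (10.36,7.425): [(3.6815, 6.728) (4.1189, 5.6846) (6.1903, 4.8226) (10.1476, 8.2729) (9.214, 12) (5.0238, 12)]  |A|=32.8069
10. canonical 6-gon: [(3.6815, 6.728) (4.1189, 5.6846) (6.1903, 4.8226) (10.1476, 8.2729) (9.214, 12) (5.0238, 12)]
11. shoelace: 32.8069

Area of P0's cell: 32.8069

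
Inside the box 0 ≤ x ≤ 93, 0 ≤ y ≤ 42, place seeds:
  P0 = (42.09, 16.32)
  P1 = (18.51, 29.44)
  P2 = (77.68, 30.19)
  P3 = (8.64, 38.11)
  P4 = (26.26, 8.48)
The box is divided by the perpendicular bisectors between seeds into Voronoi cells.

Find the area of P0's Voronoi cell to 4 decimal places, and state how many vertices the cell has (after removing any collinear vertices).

Area of P0's cell: 1077.4156 (5 vertices)

1. box [0,93]×[0,42]: [(0, 0) (93, 0) (93, 42) (0, 42)]
2. ⊥bis P0·P1 via (30.3,22.88): [(17.5695, 0) (93, 0) (93, 42) (40.9384, 42)]  |A|=2677.3336
3. ⊥bis P0·P2 via (59.885,23.255): [(17.5695, 0) (68.9479, 0) (52.5798, 42) (40.9384, 42)]  |A|=1323.4137
4. ⊥bis P0·P3 via (25.365,27.215): [(17.5695, 0) (68.9479, 0) (52.5798, 42) (40.9384, 42)]  |A|=1323.4137
5. ⊥bis P0·P4 via (34.175,12.4): [(29.6041, 21.6293) (40.3163, 0) (68.9479, 0) (52.5798, 42) (40.9384, 42)]  |A|=1077.4156
6. canonical 5-gon: [(29.6041, 21.6293) (40.3163, 0) (68.9479, 0) (52.5798, 42) (40.9384, 42)]
7. shoelace: 1077.4156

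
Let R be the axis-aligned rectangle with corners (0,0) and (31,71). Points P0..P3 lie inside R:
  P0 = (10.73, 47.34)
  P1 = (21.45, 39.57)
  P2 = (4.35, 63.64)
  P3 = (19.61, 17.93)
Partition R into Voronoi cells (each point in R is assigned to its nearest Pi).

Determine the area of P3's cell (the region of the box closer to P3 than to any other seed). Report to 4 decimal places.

1. box [0,31]×[0,71]: [(0, 0) (31, 0) (31, 71) (0, 71)]
2. ⊥bis P3·P0 via (15.17,32.635): [(0, 28.0546) (0, 0) (31, 0) (31, 37.4147)]  |A|=1014.7738
3. ⊥bis P3·P1 via (20.53,28.75): [(6.3081, 29.9593) (0, 28.0546) (0, 0) (31, 0) (31, 27.8598)]  |A|=896.8093
4. ⊥bis P3·P2 via (11.98,40.785): [(6.3081, 29.9593) (0, 28.0546) (0, 0) (31, 0) (31, 27.8598)]  |A|=896.8093
5. canonical 5-gon: [(6.3081, 29.9593) (0, 28.0546) (0, 0) (31, 0) (31, 27.8598)]
6. shoelace: 896.8093

Area of P3's cell: 896.8093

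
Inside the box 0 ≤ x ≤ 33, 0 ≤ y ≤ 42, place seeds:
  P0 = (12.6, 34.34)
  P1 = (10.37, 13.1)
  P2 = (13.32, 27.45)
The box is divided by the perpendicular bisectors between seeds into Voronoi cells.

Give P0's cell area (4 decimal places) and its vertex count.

1. box [0,33]×[0,42]: [(0, 0) (33, 0) (33, 42) (0, 42)]
2. ⊥bis P0·P1 via (11.485,23.72): [(0, 24.9258) (33, 21.4611) (33, 42) (0, 42)]  |A|=620.6154
3. ⊥bis P0·P2 via (12.96,30.895): [(0, 29.5407) (33, 32.9892) (33, 42) (0, 42)]  |A|=354.2574
4. canonical 4-gon: [(0, 29.5407) (33, 32.9892) (33, 42) (0, 42)]
5. shoelace: 354.2574

Area of P0's cell: 354.2574 (4 vertices)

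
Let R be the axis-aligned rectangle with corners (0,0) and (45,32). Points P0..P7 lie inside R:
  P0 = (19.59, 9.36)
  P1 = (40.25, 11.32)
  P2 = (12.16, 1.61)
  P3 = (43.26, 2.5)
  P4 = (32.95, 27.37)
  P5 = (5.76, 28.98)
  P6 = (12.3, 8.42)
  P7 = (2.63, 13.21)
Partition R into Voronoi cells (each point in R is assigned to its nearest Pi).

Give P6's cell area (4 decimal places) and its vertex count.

1. box [0,45]×[0,32]: [(0, 0) (45, 0) (45, 32) (0, 32)]
2. ⊥bis P6·P0 via (15.945,8.89): [(0, 0) (17.0913, 0) (12.9651, 32) (0, 32)]  |A|=480.9027
3. ⊥bis P6·P1 via (26.275,9.87): [(0, 0) (17.0913, 0) (12.9651, 32) (0, 32)]  |A|=480.9027
4. ⊥bis P6·P2 via (12.23,5.015): [(0, 5.2664) (16.4559, 4.9281) (12.9651, 32) (0, 32)]  |A|=395.4569
5. ⊥bis P6·P3 via (27.78,5.46): [(0, 5.2664) (16.4559, 4.9281) (12.9651, 32) (0, 32)]  |A|=395.4569
6. ⊥bis P6·P4 via (22.625,17.895): [(0, 5.2664) (16.4559, 4.9281) (13.502, 27.8365) (9.6812, 32) (0, 32)]  |A|=388.6205
7. ⊥bis P6·P5 via (9.03,18.7): [(0, 15.8276) (0, 5.2664) (16.4559, 4.9281) (14.4574, 20.4264)]  |A|=203.5249
8. ⊥bis P6·P7 via (7.465,10.815): [(11.8086, 19.5839) (4.669, 5.1704) (16.4559, 4.9281) (14.4574, 20.4264)]  |A|=107.1777
9. canonical 4-gon: [(11.8086, 19.5839) (4.669, 5.1704) (16.4559, 4.9281) (14.4574, 20.4264)]
10. shoelace: 107.1777

Area of P6's cell: 107.1777 (4 vertices)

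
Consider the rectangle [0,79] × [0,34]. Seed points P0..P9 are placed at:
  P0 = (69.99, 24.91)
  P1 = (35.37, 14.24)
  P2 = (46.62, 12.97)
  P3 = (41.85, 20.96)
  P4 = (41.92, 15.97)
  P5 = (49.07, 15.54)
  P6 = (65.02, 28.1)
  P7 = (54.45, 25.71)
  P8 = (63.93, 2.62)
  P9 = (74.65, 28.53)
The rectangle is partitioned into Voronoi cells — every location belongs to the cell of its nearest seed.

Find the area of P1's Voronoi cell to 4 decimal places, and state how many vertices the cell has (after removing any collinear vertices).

1. box [0,79]×[0,34]: [(0, 0) (79, 0) (79, 34) (0, 34)]
2. ⊥bis P1·P0 via (52.68,19.575): [(0, 0) (58.7131, 0) (48.2342, 34) (0, 34)]  |A|=1818.1032
3. ⊥bis P1·P2 via (40.995,13.605): [(0, 0) (39.4591, 0) (43.2974, 34) (0, 34)]  |A|=1406.8608
4. ⊥bis P1·P3 via (38.61,17.6): [(0, 0) (39.4591, 0) (41.1676, 15.1338) (21.6026, 34) (0, 34)]  |A|=1202.2114
5. ⊥bis P1·P4 via (38.645,15.105): [(0, 0) (39.4591, 0) (40.41, 8.4226) (37.7728, 18.4073) (21.6026, 34) (0, 34)]  |A|=1189.5798
6. ⊥bis P1·P5 via (42.22,14.89): [(0, 0) (39.4591, 0) (40.41, 8.4226) (37.7728, 18.4073) (21.6026, 34) (0, 34)]  |A|=1189.5798
7. ⊥bis P1·P6 via (50.195,21.17): [(0, 0) (39.4591, 0) (40.41, 8.4226) (37.7728, 18.4073) (21.6026, 34) (0, 34)]  |A|=1189.5798
8. ⊥bis P1·P7 via (44.91,19.975): [(0, 0) (39.4591, 0) (40.41, 8.4226) (37.7728, 18.4073) (21.6026, 34) (0, 34)]  |A|=1189.5798
9. ⊥bis P1·P8 via (49.65,8.43): [(0, 0) (39.4591, 0) (40.41, 8.4226) (37.7728, 18.4073) (21.6026, 34) (0, 34)]  |A|=1189.5798
10. ⊥bis P1·P9 via (55.01,21.385): [(0, 0) (39.4591, 0) (40.41, 8.4226) (37.7728, 18.4073) (21.6026, 34) (0, 34)]  |A|=1189.5798
11. canonical 6-gon: [(0, 0) (39.4591, 0) (40.41, 8.4226) (37.7728, 18.4073) (21.6026, 34) (0, 34)]
12. shoelace: 1189.5798

Area of P1's cell: 1189.5798 (6 vertices)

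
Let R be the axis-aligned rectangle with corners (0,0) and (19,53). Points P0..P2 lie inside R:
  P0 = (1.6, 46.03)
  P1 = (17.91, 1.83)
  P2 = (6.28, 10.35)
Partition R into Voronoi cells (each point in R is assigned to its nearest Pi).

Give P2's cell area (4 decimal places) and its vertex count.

Area of P2's cell: 461.2883 (5 vertices)

1. box [0,19]×[0,53]: [(0, 0) (19, 0) (19, 53) (0, 53)]
2. ⊥bis P2·P0 via (3.94,28.19): [(0, 27.6732) (0, 0) (19, 0) (19, 30.1654)]  |A|=549.4664
3. ⊥bis P2·P1 via (12.095,6.09): [(0, 27.6732) (0, 0) (7.6335, 0) (19, 15.5155) (19, 30.1654)]  |A|=461.2883
4. canonical 5-gon: [(0, 27.6732) (0, 0) (7.6335, 0) (19, 15.5155) (19, 30.1654)]
5. shoelace: 461.2883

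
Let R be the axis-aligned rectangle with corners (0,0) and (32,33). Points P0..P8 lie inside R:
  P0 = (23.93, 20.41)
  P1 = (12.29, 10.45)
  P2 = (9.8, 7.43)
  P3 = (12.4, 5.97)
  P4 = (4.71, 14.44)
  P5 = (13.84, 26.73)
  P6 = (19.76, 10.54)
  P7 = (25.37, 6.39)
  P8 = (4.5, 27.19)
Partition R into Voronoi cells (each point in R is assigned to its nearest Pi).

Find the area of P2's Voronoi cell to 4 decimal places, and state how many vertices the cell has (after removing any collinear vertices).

Area of P2's cell: 88.4278 (5 vertices)

1. box [0,32]×[0,33]: [(0, 0) (32, 0) (32, 33) (0, 33)]
2. ⊥bis P2·P0 via (16.865,13.92): [(0, 32.2792) (0, 0) (29.6521, 0)]  |A|=478.5729
3. ⊥bis P2·P1 via (11.045,8.94): [(0, 18.0466) (0, 0) (21.8879, 0)]  |A|=197.5014
4. ⊥bis P2·P3 via (11.1,6.7): [(11.9424, 8.2001) (0, 18.0466) (0, 0) (7.3377, 0)]  |A|=137.8448
5. ⊥bis P2·P4 via (7.255,10.935): [(11.9424, 8.2001) (7.9837, 11.4641) (0, 5.6671) (0, 0) (7.3377, 0)]  |A|=88.4278
6. ⊥bis P2·P5 via (11.82,17.08): [(11.9424, 8.2001) (7.9837, 11.4641) (0, 5.6671) (0, 0) (7.3377, 0)]  |A|=88.4278
7. ⊥bis P2·P6 via (14.78,8.985): [(11.9424, 8.2001) (7.9837, 11.4641) (0, 5.6671) (0, 0) (7.3377, 0)]  |A|=88.4278
8. ⊥bis P2·P7 via (17.585,6.91): [(11.9424, 8.2001) (7.9837, 11.4641) (0, 5.6671) (0, 0) (7.3377, 0)]  |A|=88.4278
9. ⊥bis P2·P8 via (7.15,17.31): [(11.9424, 8.2001) (7.9837, 11.4641) (0, 5.6671) (0, 0) (7.3377, 0)]  |A|=88.4278
10. canonical 5-gon: [(11.9424, 8.2001) (7.9837, 11.4641) (0, 5.6671) (0, 0) (7.3377, 0)]
11. shoelace: 88.4278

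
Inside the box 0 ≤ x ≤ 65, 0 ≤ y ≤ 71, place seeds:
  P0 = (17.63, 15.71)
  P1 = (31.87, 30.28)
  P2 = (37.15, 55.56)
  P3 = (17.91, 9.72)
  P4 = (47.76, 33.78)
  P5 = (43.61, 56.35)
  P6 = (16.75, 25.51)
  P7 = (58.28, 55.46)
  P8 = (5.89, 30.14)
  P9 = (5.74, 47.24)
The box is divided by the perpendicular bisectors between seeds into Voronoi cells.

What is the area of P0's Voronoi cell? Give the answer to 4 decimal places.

1. box [0,65]×[0,71]: [(0, 0) (65, 0) (65, 71) (0, 71)]
2. ⊥bis P0·P1 via (24.75,22.995): [(0, 47.1844) (0, 0) (48.2779, 0)]  |A|=1138.9824
3. ⊥bis P0·P2 via (27.39,35.635): [(0, 47.1844) (0, 0) (48.2779, 0)]  |A|=1138.9824
4. ⊥bis P0·P3 via (17.77,12.715): [(34.4695, 13.4956) (0, 47.1844) (0, 11.8843)]  |A|=608.3886
5. ⊥bis P0·P4 via (32.695,24.745): [(34.4695, 13.4956) (0, 47.1844) (0, 11.8843)]  |A|=608.3886
6. ⊥bis P0·P5 via (30.62,36.03): [(34.4695, 13.4956) (0, 47.1844) (0, 11.8843)]  |A|=608.3886
7. ⊥bis P0·P6 via (17.19,20.61): [(34.4695, 13.4956) (26.3488, 21.4324) (0, 19.0664) (0, 11.8843)]  |A|=237.9506
8. ⊥bis P0·P7 via (37.955,35.585): [(34.4695, 13.4956) (26.3488, 21.4324) (0, 19.0664) (0, 11.8843)]  |A|=237.9506
9. ⊥bis P0·P8 via (11.76,22.925): [(34.4695, 13.4956) (26.3488, 21.4324) (7.8879, 19.7747) (0, 13.3573) (0, 11.8843)]  |A|=215.4341
10. ⊥bis P0·P9 via (11.685,31.475): [(34.4695, 13.4956) (26.3488, 21.4324) (7.8879, 19.7747) (0, 13.3573) (0, 11.8843)]  |A|=215.4341
11. canonical 5-gon: [(34.4695, 13.4956) (26.3488, 21.4324) (7.8879, 19.7747) (0, 13.3573) (0, 11.8843)]
12. shoelace: 215.4341

Area of P0's cell: 215.4341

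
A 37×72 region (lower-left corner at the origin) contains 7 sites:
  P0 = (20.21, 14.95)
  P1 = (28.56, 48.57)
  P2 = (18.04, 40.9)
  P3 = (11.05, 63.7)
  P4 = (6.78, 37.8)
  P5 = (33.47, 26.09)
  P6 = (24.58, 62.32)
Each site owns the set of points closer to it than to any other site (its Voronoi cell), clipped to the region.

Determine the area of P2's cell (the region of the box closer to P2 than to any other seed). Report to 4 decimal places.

1. box [0,37]×[0,72]: [(0, 0) (37, 0) (37, 72) (0, 72)]
2. ⊥bis P2·P0 via (19.125,27.925): [(0, 26.3257) (37, 29.4197) (37, 72) (0, 72)]  |A|=1632.7088
3. ⊥bis P2·P1 via (23.3,44.735): [(0, 26.3257) (34.6118, 29.22) (3.4214, 72) (0, 72)]  |A|=863.618
4. ⊥bis P2·P3 via (14.545,52.3): [(0, 47.8408) (0, 26.3257) (34.6118, 29.22) (17.1926, 53.1117)]  |A|=623.6253
5. ⊥bis P2·P4 via (12.41,39.35): [(9.2884, 50.6884) (15.6358, 27.6332) (34.6118, 29.22) (17.1926, 53.1117)]  |A|=339.3124
6. ⊥bis P2·P5 via (25.755,33.495): [(9.2884, 50.6884) (15.6358, 27.6332) (20.5208, 28.0417) (29.0171, 36.8936) (17.1926, 53.1117)]  |A|=281.9524
7. ⊥bis P2·P6 via (21.31,51.61): [(16.7929, 52.9892) (9.2884, 50.6884) (15.6358, 27.6332) (20.5208, 28.0417) (29.0171, 36.8936) (17.422, 52.7971)]  |A|=281.8754
8. canonical 6-gon: [(16.7929, 52.9892) (9.2884, 50.6884) (15.6358, 27.6332) (20.5208, 28.0417) (29.0171, 36.8936) (17.422, 52.7971)]
9. shoelace: 281.8754

Area of P2's cell: 281.8754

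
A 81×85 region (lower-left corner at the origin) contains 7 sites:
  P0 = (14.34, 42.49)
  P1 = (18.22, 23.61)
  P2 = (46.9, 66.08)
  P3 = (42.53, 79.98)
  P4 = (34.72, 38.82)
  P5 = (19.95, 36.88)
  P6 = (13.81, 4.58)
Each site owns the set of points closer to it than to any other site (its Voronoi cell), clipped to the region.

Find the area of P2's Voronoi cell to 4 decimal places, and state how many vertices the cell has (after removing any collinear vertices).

Area of P2's cell: 1606.6992 (4 vertices)

1. box [0,81]×[0,85]: [(0, 0) (81, 0) (81, 85) (0, 85)]
2. ⊥bis P2·P0 via (30.62,54.285): [(69.9499, 0) (81, 0) (81, 85) (8.3667, 85)]  |A|=3556.5416
3. ⊥bis P2·P1 via (32.56,44.845): [(42.1527, 38.3671) (81, 12.1335) (81, 85) (8.3667, 85)]  |A|=3108.8865
4. ⊥bis P2·P3 via (44.715,73.03): [(22.1735, 65.9432) (42.1527, 38.3671) (81, 12.1335) (81, 84.4376)]  |A|=2400.2658
5. ⊥bis P2·P4 via (40.81,52.45): [(22.1735, 65.9432) (27.7082, 58.304) (81, 34.4928) (81, 84.4376)]  |A|=1606.6992
6. ⊥bis P2·P5 via (33.425,51.48): [(22.1735, 65.9432) (27.7082, 58.304) (81, 34.4928) (81, 84.4376)]  |A|=1606.6992
7. ⊥bis P2·P6 via (30.355,35.33): [(22.1735, 65.9432) (27.7082, 58.304) (81, 34.4928) (81, 84.4376)]  |A|=1606.6992
8. canonical 4-gon: [(22.1735, 65.9432) (27.7082, 58.304) (81, 34.4928) (81, 84.4376)]
9. shoelace: 1606.6992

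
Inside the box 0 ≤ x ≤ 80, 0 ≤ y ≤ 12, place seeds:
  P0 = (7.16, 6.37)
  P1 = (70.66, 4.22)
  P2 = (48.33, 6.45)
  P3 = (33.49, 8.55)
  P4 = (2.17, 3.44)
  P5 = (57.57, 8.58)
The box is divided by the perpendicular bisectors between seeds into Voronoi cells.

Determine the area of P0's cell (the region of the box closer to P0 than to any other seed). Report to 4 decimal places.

1. box [0,80]×[0,12]: [(0, 0) (80, 0) (80, 12) (0, 12)]
2. ⊥bis P0·P1 via (38.91,5.295): [(0, 0) (38.7307, 0) (39.137, 12) (0, 12)]  |A|=467.2064
3. ⊥bis P0·P2 via (27.745,6.41): [(0, 0) (27.7575, 0) (27.7341, 12) (0, 12)]  |A|=332.9496
4. ⊥bis P0·P3 via (20.325,7.46): [(0, 0) (20.9427, 0) (19.9491, 12) (0, 12)]  |A|=245.3506
5. ⊥bis P0·P4 via (4.665,4.905): [(7.5451, 0) (20.9427, 0) (19.9491, 12) (0.499, 12)]  |A|=197.086
6. ⊥bis P0·P5 via (32.365,7.475): [(7.5451, 0) (20.9427, 0) (19.9491, 12) (0.499, 12)]  |A|=197.086
7. canonical 4-gon: [(7.5451, 0) (20.9427, 0) (19.9491, 12) (0.499, 12)]
8. shoelace: 197.086

Area of P0's cell: 197.0860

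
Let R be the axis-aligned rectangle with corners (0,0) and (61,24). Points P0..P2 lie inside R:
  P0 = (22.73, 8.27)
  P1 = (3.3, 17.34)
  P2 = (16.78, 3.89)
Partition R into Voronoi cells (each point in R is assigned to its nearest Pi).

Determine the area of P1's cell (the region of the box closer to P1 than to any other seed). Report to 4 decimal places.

1. box [0,61]×[0,24]: [(0, 0) (61, 0) (61, 24) (0, 24)]
2. ⊥bis P1·P0 via (13.015,12.805): [(0, 0) (7.0376, 0) (18.2409, 24) (0, 24)]  |A|=303.3413
3. ⊥bis P1·P2 via (10.04,10.615): [(0, 0.5526) (13.7094, 14.2926) (18.2409, 24) (0, 24)]  |A|=249.2608
4. canonical 4-gon: [(0, 0.5526) (13.7094, 14.2926) (18.2409, 24) (0, 24)]
5. shoelace: 249.2608

Area of P1's cell: 249.2608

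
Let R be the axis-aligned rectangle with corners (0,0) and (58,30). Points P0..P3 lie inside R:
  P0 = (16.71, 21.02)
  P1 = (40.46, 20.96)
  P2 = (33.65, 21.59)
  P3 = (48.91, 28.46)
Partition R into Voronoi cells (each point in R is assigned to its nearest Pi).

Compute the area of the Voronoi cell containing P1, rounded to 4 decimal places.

1. box [0,58]×[0,30]: [(0, 0) (58, 0) (58, 30) (0, 30)]
2. ⊥bis P1·P0 via (28.585,20.99): [(28.532, 0) (58, 0) (58, 30) (28.6078, 30)]  |A|=882.904
3. ⊥bis P1·P2 via (37.055,21.275): [(35.0868, 0) (58, 0) (58, 30) (37.8622, 30)]  |A|=645.7652
4. ⊥bis P1·P3 via (44.685,24.71): [(35.0868, 0) (58, 0) (58, 9.7084) (39.9897, 30) (37.8622, 30)]  |A|=463.0369
5. canonical 5-gon: [(35.0868, 0) (58, 0) (58, 9.7084) (39.9897, 30) (37.8622, 30)]
6. shoelace: 463.0369

Area of P1's cell: 463.0369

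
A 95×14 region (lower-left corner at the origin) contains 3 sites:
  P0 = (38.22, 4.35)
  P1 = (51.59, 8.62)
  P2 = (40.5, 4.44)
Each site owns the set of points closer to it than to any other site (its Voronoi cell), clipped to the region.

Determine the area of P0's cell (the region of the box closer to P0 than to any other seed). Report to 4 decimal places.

Area of P0's cell: 549.6004

1. box [0,95]×[0,14]: [(0, 0) (95, 0) (95, 14) (0, 14)]
2. ⊥bis P0·P1 via (44.905,6.485): [(0, 0) (46.9761, 0) (42.5049, 14) (0, 14)]  |A|=626.3673
3. ⊥bis P0·P2 via (39.36,4.395): [(0, 0) (39.5335, 0) (38.9809, 14) (0, 14)]  |A|=549.6004
4. canonical 4-gon: [(0, 0) (39.5335, 0) (38.9809, 14) (0, 14)]
5. shoelace: 549.6004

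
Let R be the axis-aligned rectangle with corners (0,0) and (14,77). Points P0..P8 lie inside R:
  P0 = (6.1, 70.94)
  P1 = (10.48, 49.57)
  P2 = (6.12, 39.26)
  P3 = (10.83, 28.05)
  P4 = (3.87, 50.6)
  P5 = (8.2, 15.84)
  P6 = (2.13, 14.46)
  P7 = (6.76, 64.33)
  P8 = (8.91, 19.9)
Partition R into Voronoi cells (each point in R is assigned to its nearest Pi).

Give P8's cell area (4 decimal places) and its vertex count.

1. box [0,14]×[0,77]: [(0, 0) (14, 0) (14, 77) (0, 77)]
2. ⊥bis P8·P0 via (7.505,45.42): [(0, 45.0068) (0, 0) (14, 0) (14, 45.7776)]  |A|=635.4908
3. ⊥bis P8·P1 via (9.695,34.735): [(0, 35.248) (0, 0) (14, 0) (14, 34.5072)]  |A|=488.2865
4. ⊥bis P8·P2 via (7.515,29.58): [(0, 28.497) (0, 0) (14, 0) (14, 30.5146)]  |A|=413.081
5. ⊥bis P8·P3 via (9.87,23.975): [(0, 26.3002) (0, 0) (14, 0) (14, 23.002)]  |A|=345.1157
6. ⊥bis P8·P4 via (6.39,35.25): [(0, 26.3002) (0, 0) (14, 0) (14, 23.002)]  |A|=345.1157
7. ⊥bis P8·P5 via (8.555,17.87): [(0, 26.3002) (0, 19.3661) (14, 16.9178) (14, 23.002)]  |A|=91.1286
8. ⊥bis P8·P6 via (5.52,17.18): [(0, 26.3002) (0, 24.0597) (4.3807, 18.6) (14, 16.9178) (14, 23.002)]  |A|=80.8481
9. ⊥bis P8·P7 via (7.835,42.115): [(0, 26.3002) (0, 24.0597) (4.3807, 18.6) (14, 16.9178) (14, 23.002)]  |A|=80.8481
10. canonical 5-gon: [(0, 26.3002) (0, 24.0597) (4.3807, 18.6) (14, 16.9178) (14, 23.002)]
11. shoelace: 80.8481

Area of P8's cell: 80.8481 (5 vertices)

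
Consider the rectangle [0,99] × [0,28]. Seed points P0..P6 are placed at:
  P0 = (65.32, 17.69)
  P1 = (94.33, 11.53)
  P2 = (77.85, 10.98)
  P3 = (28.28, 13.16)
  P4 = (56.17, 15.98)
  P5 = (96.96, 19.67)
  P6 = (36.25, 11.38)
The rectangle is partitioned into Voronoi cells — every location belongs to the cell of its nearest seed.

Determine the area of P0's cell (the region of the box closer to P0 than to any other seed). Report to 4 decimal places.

1. box [0,99]×[0,28]: [(0, 0) (99, 0) (99, 28) (0, 28)]
2. ⊥bis P0·P1 via (79.825,14.61): [(0, 0) (76.7227, 0) (82.6682, 28) (0, 28)]  |A|=2231.4732
3. ⊥bis P0·P2 via (71.585,14.335): [(0, 0) (63.9084, 0) (78.9028, 28) (0, 28)]  |A|=1999.3569
4. ⊥bis P0·P3 via (46.8,15.425): [(48.6865, 0) (63.9084, 0) (78.9028, 28) (45.2621, 28)]  |A|=684.0771
5. ⊥bis P0·P4 via (60.745,16.835): [(63.8912, 0) (63.9084, 0) (78.9028, 28) (58.6584, 28)]  |A|=283.6619
6. ⊥bis P0·P5 via (81.14,18.68): [(63.8912, 0) (63.9084, 0) (78.9028, 28) (58.6584, 28)]  |A|=283.6619
7. ⊥bis P0·P6 via (50.785,14.535): [(63.8912, 0) (63.9084, 0) (78.9028, 28) (58.6584, 28)]  |A|=283.6619
8. canonical 4-gon: [(63.8912, 0) (63.9084, 0) (78.9028, 28) (58.6584, 28)]
9. shoelace: 283.6619

Area of P0's cell: 283.6619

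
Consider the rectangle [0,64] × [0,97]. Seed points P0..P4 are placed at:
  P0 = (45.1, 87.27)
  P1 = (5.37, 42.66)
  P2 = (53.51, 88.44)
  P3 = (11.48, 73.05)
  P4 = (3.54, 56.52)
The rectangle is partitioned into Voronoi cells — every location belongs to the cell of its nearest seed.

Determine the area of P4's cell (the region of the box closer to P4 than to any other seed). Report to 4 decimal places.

Area of P4's cell: 306.9971

1. box [0,64]×[0,97]: [(0, 0) (64, 0) (64, 97) (0, 97)]
2. ⊥bis P4·P0 via (24.32,71.895): [(0, 0) (64, 0) (64, 18.2657) (5.745, 97) (0, 97)]  |A|=3914.6652
3. ⊥bis P4·P1 via (4.455,49.59): [(0, 49.0018) (37.5867, 53.9645) (5.745, 97) (0, 97)]  |A|=1025.6646
4. ⊥bis P4·P2 via (28.525,72.48): [(0, 49.0018) (37.5867, 53.9645) (5.745, 97) (0, 97)]  |A|=1025.6646
5. ⊥bis P4·P3 via (7.51,64.785): [(0, 68.3923) (0, 49.0018) (31.6646, 53.1826)]  |A|=306.9971
6. canonical 3-gon: [(0, 68.3923) (0, 49.0018) (31.6646, 53.1826)]
7. shoelace: 306.9971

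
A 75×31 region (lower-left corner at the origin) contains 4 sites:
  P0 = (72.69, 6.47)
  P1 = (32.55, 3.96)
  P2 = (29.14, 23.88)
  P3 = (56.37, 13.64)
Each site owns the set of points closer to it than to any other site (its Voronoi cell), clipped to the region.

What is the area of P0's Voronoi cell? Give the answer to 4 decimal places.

Area of P0's cell: 250.4119

1. box [0,75]×[0,31]: [(0, 0) (75, 0) (75, 31) (0, 31)]
2. ⊥bis P0·P1 via (52.62,5.215): [(52.9461, 0) (75, 0) (75, 31) (51.0076, 31)]  |A|=713.7171
3. ⊥bis P0·P2 via (50.915,15.175): [(51.8508, 17.5159) (52.9461, 0) (75, 0) (75, 31) (57.2414, 31)]  |A|=671.6889
4. ⊥bis P0·P3 via (64.53,10.055): [(60.1125, 0) (75, 0) (75, 31) (73.7319, 31)]  |A|=250.4119
5. canonical 4-gon: [(60.1125, 0) (75, 0) (75, 31) (73.7319, 31)]
6. shoelace: 250.4119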